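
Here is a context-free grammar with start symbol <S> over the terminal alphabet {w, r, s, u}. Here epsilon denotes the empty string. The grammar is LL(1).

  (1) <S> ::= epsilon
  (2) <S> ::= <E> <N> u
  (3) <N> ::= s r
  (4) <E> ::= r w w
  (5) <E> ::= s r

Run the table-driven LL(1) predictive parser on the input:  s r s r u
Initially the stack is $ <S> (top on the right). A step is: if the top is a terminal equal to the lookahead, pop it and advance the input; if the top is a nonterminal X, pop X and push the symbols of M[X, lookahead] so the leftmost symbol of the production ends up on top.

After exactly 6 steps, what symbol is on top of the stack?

step 1: stack=$ <S>  input=s r s r u $  — expand <S> ::= <E> <N> u
step 2: stack=$ u <N> <E>  input=s r s r u $  — expand <E> ::= s r
step 3: stack=$ u <N> r s  input=s r s r u $  — match s
step 4: stack=$ u <N> r  input=r s r u $  — match r
step 5: stack=$ u <N>  input=s r u $  — expand <N> ::= s r
step 6: stack=$ u r s  input=s r u $  — match s
Stack after step 6: $ u r (top = r).

r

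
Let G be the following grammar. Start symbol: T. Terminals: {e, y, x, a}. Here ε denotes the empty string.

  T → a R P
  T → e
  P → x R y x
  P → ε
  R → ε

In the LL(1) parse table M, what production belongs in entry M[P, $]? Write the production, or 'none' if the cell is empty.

P → ε

FIRST(T) = {a, e}
FIRST(P) = {ε, x}
FIRST(R) = {ε}
FOLLOW(T) includes $ since T is the start symbol.
FOLLOW(T): T appears on no right-hand side. Thus FOLLOW(T) = {$}.
FOLLOW(P): in T→a R P, the suffix after P is empty, so FOLLOW(P) ⊇ FOLLOW(T) = {$}. Thus FOLLOW(P) = {$}.
For P → x R y x: FIRST(x R y x) = {x}, so it goes in M[P, t] for t ∈ {x}.
For P → ε: FIRST(ε) = {ε}, so it goes in M[P, t] for t ∈ {}; since ε ∈ FIRST, also for every t ∈ FOLLOW(P) = {$}.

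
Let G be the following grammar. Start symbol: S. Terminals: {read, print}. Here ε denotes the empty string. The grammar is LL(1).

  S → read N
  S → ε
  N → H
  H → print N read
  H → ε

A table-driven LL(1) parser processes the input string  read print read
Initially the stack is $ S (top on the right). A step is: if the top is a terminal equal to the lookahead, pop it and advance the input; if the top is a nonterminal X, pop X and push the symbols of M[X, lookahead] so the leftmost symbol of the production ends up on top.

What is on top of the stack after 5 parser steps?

N

     Stack           Input              Action
  1  $ S             read print read $  expand S → read N
  2  $ N read        read print read $  match read
  3  $ N             print read $       expand N → H
  4  $ H             print read $       expand H → print N read
  5  $ read N print  print read $       match print
Stack after step 5: $ read N (top = N).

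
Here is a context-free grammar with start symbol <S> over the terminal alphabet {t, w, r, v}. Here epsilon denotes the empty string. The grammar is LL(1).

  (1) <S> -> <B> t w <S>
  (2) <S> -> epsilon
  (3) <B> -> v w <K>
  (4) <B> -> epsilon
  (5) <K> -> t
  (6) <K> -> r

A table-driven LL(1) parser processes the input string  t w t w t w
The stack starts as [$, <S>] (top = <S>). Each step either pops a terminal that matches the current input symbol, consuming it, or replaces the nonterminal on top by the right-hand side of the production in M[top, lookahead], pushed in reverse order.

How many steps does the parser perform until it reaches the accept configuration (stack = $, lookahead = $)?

13

      Stack          Input          Action
   1  $ <S>          t w t w t w $  expand <S> -> <B> t w <S>
   2  $ <S> w t <B>  t w t w t w $  expand <B> -> epsilon
   3  $ <S> w t      t w t w t w $  match t
   4  $ <S> w        w t w t w $    match w
   5  $ <S>          t w t w $      expand <S> -> <B> t w <S>
   6  $ <S> w t <B>  t w t w $      expand <B> -> epsilon
   7  $ <S> w t      t w t w $      match t
   8  $ <S> w        w t w $        match w
   9  $ <S>          t w $          expand <S> -> <B> t w <S>
  10  $ <S> w t <B>  t w $          expand <B> -> epsilon
  11  $ <S> w t      t w $          match t
  12  $ <S> w        w $            match w
  13  $ <S>          $              expand <S> -> epsilon
Accept reached after 13 steps.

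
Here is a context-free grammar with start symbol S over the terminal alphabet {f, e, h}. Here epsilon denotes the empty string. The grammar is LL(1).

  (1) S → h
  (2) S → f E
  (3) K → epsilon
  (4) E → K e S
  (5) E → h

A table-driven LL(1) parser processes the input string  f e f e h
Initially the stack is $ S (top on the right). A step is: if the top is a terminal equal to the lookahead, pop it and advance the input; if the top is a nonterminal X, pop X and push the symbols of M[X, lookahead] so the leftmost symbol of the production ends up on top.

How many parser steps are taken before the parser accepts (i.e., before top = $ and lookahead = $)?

12

      Stack    Input        Action
   1  $ S      f e f e h $  expand S → f E
   2  $ E f    f e f e h $  match f
   3  $ E      e f e h $    expand E → K e S
   4  $ S e K  e f e h $    expand K → epsilon
   5  $ S e    e f e h $    match e
   6  $ S      f e h $      expand S → f E
   7  $ E f    f e h $      match f
   8  $ E      e h $        expand E → K e S
   9  $ S e K  e h $        expand K → epsilon
  10  $ S e    e h $        match e
  11  $ S      h $          expand S → h
  12  $ h      h $          match h
Accept reached after 12 steps.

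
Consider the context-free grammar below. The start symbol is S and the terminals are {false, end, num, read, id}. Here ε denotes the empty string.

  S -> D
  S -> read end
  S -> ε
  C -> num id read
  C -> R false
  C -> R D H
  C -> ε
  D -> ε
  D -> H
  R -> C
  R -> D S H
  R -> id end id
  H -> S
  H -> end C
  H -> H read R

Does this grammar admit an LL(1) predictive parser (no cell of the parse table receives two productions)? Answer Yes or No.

FIRST(S) = {ε, end, read}
FIRST(C) = {ε, end, false, id, num, read}
FIRST(D) = {ε, end, read}
FIRST(R) = {ε, end, false, id, num, read}
FIRST(H) = {ε, end, read}
FOLLOW(S) = {$, end, false, read}
FOLLOW(C) = {$, end, false, read}
FOLLOW(D) = {$, end, false, read}
FOLLOW(R) = {$, end, false, read}
FOLLOW(H) = {$, end, false, read}
Cell M[C, $] receives both C -> R D H and C -> ε — the grammar is not LL(1).

No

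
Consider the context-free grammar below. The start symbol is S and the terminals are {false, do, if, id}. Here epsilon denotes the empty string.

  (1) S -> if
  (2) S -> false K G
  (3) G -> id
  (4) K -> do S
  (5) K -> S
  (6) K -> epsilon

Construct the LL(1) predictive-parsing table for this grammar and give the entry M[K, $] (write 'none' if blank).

FIRST(S) = {false, if}
FIRST(G) = {id}
FIRST(K) = {epsilon, do, false, if}  (via S)
FOLLOW(S) includes $ since S is the start symbol.
FOLLOW(K): in S->false K G, K is followed by G with FIRST {id}. Thus FOLLOW(K) = {id}.
For K -> do S: FIRST(do S) = {do}, so it goes in M[K, t] for t ∈ {do}.
For K -> S: FIRST(S) = {false, if}, so it goes in M[K, t] for t ∈ {false, if}.
For K -> epsilon: FIRST(epsilon) = {epsilon}, so it goes in M[K, t] for t ∈ {}; since epsilon ∈ FIRST, also for every t ∈ FOLLOW(K) = {id}.
None of these place a production in M[K, $].

none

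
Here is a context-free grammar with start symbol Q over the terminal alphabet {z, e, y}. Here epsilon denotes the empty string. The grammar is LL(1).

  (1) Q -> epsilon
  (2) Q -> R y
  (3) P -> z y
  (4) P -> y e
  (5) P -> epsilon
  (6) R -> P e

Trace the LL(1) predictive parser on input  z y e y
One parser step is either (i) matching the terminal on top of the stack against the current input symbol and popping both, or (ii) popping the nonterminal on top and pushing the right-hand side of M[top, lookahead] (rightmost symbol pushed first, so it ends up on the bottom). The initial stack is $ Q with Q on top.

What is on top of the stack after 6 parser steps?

y

step 1: stack=$ Q  input=z y e y $  — expand Q -> R y
step 2: stack=$ y R  input=z y e y $  — expand R -> P e
step 3: stack=$ y e P  input=z y e y $  — expand P -> z y
step 4: stack=$ y e y z  input=z y e y $  — match z
step 5: stack=$ y e y  input=y e y $  — match y
step 6: stack=$ y e  input=e y $  — match e
Stack after step 6: $ y (top = y).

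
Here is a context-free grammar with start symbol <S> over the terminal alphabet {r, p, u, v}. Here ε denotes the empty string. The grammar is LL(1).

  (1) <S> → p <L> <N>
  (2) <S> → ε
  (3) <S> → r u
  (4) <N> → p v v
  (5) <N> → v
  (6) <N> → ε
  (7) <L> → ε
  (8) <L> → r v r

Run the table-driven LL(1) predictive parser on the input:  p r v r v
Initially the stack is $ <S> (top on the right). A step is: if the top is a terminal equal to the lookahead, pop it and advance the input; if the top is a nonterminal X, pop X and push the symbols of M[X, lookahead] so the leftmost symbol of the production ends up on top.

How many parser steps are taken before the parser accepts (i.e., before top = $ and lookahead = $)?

step 1: stack=$ <S>  input=p r v r v $  — expand <S> → p <L> <N>
step 2: stack=$ <N> <L> p  input=p r v r v $  — match p
step 3: stack=$ <N> <L>  input=r v r v $  — expand <L> → r v r
step 4: stack=$ <N> r v r  input=r v r v $  — match r
step 5: stack=$ <N> r v  input=v r v $  — match v
step 6: stack=$ <N> r  input=r v $  — match r
step 7: stack=$ <N>  input=v $  — expand <N> → v
step 8: stack=$ v  input=v $  — match v
Accept reached after 8 steps.

8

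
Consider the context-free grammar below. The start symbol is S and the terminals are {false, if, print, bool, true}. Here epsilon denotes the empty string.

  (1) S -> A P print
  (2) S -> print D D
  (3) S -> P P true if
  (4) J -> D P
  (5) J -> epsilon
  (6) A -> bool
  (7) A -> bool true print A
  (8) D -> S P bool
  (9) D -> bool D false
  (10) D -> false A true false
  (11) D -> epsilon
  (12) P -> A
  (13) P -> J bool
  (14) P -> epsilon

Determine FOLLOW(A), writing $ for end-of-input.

FIRST(A) = {bool}
FIRST(S) = {bool, false, print, true}  (via A P print, P P true if)
FIRST(D) = {epsilon, bool, false, print, true}  (via S P bool)
FIRST(J) = {epsilon, bool, false, print, true}  (via D P)
FIRST(P) = {epsilon, bool, false, print, true}  (via A, J bool)
FOLLOW(S) includes $ since S is the start symbol.
FOLLOW(S): in D->S P bool, S is followed by P bool with FIRST {bool, false, print, true}. Thus FOLLOW(S) = {$, bool, false, print, true}.
FOLLOW(J): in P->J bool, J is followed by bool with FIRST {bool}. Thus FOLLOW(J) = {bool}.
FOLLOW(D): in S->print D D (occurrence 1), D is followed by D with FIRST {epsilon, bool, false, print, true}; in S->print D D (occurrence 1), the suffix after D is nullable, so FOLLOW(D) ⊇ FOLLOW(S) = {$, bool, false, print, true}; in S->print D D (occurrence 2), the suffix after D is empty, so FOLLOW(D) ⊇ FOLLOW(S) = {$, bool, false, print, true}; in J->D P, D is followed by P with FIRST {epsilon, bool, false, print, true}; in J->D P, the suffix after D is nullable, so FOLLOW(D) ⊇ FOLLOW(J) = {bool}; in D->bool D false, D is followed by false with FIRST {false}. Thus FOLLOW(D) = {$, bool, false, print, true}.
FOLLOW(P): in S->A P print, P is followed by print with FIRST {print}; in S->P P true if (occurrence 1), P is followed by P true if with FIRST {bool, false, print, true}; in S->P P true if (occurrence 2), P is followed by true if with FIRST {true}; in J->D P, the suffix after P is empty, so FOLLOW(P) ⊇ FOLLOW(J) = {bool}; in D->S P bool, P is followed by bool with FIRST {bool}. Thus FOLLOW(P) = {bool, false, print, true}.
FOLLOW(A): in S->A P print, A is followed by P print with FIRST {bool, false, print, true}; in A->bool true print A, the suffix after A is empty (adds nothing new); in D->false A true false, A is followed by true false with FIRST {true}; in P->A, the suffix after A is empty, so FOLLOW(A) ⊇ FOLLOW(P) = {bool, false, print, true}. Thus FOLLOW(A) = {bool, false, print, true}.

{bool, false, print, true}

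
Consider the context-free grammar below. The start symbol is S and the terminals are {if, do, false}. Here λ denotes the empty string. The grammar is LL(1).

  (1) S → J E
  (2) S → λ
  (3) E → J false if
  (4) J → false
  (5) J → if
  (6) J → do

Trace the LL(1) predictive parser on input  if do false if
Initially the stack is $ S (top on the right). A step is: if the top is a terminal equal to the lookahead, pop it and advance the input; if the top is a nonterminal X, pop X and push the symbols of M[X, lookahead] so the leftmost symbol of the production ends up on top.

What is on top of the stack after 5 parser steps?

     Stack         Input             Action
  1  $ S           if do false if $  expand S → J E
  2  $ E J         if do false if $  expand J → if
  3  $ E if        if do false if $  match if
  4  $ E           do false if $     expand E → J false if
  5  $ if false J  do false if $     expand J → do
Stack after step 5: $ if false do (top = do).

do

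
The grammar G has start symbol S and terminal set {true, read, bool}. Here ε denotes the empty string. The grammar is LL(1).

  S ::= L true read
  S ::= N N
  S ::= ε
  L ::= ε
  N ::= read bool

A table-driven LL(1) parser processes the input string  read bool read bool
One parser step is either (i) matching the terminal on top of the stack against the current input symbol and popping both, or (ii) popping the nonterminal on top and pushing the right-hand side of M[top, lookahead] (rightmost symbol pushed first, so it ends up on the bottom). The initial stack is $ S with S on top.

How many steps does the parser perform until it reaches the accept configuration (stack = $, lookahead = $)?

     Stack          Input                  Action
  1  $ S            read bool read bool $  expand S ::= N N
  2  $ N N          read bool read bool $  expand N ::= read bool
  3  $ N bool read  read bool read bool $  match read
  4  $ N bool       bool read bool $       match bool
  5  $ N            read bool $            expand N ::= read bool
  6  $ bool read    read bool $            match read
  7  $ bool         bool $                 match bool
Accept reached after 7 steps.

7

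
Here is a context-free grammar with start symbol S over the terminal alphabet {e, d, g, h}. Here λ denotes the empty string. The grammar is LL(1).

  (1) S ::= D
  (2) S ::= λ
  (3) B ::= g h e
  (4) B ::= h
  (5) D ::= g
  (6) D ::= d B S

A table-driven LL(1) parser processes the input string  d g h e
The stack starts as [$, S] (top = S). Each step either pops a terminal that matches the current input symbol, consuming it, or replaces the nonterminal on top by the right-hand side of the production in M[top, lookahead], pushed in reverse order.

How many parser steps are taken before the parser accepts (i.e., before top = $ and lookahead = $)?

step 1: stack=$ S  input=d g h e $  — expand S ::= D
step 2: stack=$ D  input=d g h e $  — expand D ::= d B S
step 3: stack=$ S B d  input=d g h e $  — match d
step 4: stack=$ S B  input=g h e $  — expand B ::= g h e
step 5: stack=$ S e h g  input=g h e $  — match g
step 6: stack=$ S e h  input=h e $  — match h
step 7: stack=$ S e  input=e $  — match e
step 8: stack=$ S  input=$  — expand S ::= λ
Accept reached after 8 steps.

8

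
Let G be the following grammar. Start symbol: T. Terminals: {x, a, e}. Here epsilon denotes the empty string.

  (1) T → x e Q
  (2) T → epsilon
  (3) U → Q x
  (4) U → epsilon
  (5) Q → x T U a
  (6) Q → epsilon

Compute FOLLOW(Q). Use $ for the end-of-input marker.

{$, a, x}

FIRST(T) = {epsilon, x}
FIRST(Q) = {epsilon, x}
FIRST(U) = {epsilon, x}  (via Q x)
FOLLOW(T) includes $ since T is the start symbol.
FOLLOW(T): in Q→x T U a, T is followed by U a with FIRST {a, x}. Thus FOLLOW(T) = {$, a, x}.
FOLLOW(U): in Q→x T U a, U is followed by a with FIRST {a}. Thus FOLLOW(U) = {a}.
FOLLOW(Q): in T→x e Q, the suffix after Q is empty, so FOLLOW(Q) ⊇ FOLLOW(T) = {$, a, x}; in U→Q x, Q is followed by x with FIRST {x}. Thus FOLLOW(Q) = {$, a, x}.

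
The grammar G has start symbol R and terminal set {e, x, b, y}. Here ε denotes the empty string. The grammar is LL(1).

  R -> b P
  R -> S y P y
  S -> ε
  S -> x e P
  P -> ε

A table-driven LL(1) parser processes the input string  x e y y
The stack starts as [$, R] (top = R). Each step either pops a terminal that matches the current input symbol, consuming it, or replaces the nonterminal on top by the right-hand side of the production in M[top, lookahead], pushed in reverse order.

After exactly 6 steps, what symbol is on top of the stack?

     Stack          Input      Action
  1  $ R            x e y y $  expand R -> S y P y
  2  $ y P y S      x e y y $  expand S -> x e P
  3  $ y P y P e x  x e y y $  match x
  4  $ y P y P e    e y y $    match e
  5  $ y P y P      y y $      expand P -> ε
  6  $ y P y        y y $      match y
Stack after step 6: $ y P (top = P).

P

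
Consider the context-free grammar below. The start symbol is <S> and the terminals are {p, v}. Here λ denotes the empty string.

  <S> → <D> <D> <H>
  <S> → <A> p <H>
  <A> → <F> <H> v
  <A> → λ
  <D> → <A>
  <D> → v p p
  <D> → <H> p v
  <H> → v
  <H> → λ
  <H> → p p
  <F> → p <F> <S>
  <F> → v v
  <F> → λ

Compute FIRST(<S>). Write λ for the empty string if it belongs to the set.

{λ, p, v}

FIRST(<H>): from <H>→v we get {v}; from <H>→λ we get {λ}; from <H>→p p we get {p}. So FIRST(<H>) = {λ, p, v}.
FIRST(<F>): from <F>→p <F> <S> we get {p}; from <F>→v v we get {v}; from <F>→λ we get {λ}. So FIRST(<F>) = {λ, p, v}.
FIRST(<A>): from <A>→<F> <H> v we get {p, v}; from <A>→λ we get {λ}. So FIRST(<A>) = {λ, p, v}.
FIRST(<D>): from <D>→<A> we get {λ, p, v}; from <D>→v p p we get {v}; from <D>→<H> p v we get {p, v}. So FIRST(<D>) = {λ, p, v}.
FIRST(<S>): from <S>→<D> <D> <H> we get {λ, p, v}; from <S>→<A> p <H> we get {p, v}. So FIRST(<S>) = {λ, p, v}.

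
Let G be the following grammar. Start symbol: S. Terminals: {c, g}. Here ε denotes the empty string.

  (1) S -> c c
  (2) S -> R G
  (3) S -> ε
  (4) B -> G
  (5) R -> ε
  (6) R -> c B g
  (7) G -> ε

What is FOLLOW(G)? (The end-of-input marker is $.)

{$, g}

FIRST(R): from R->ε we get {ε}; from R->c B g we get {c}. So FIRST(R) = {ε, c}.
FIRST(G): from G->ε we get {ε}. So FIRST(G) = {ε}.
FIRST(S): from S->c c we get {c}; from S->R G we get {ε, c}; from S->ε we get {ε}. So FIRST(S) = {ε, c}.
FIRST(B): from B->G we get {ε}. So FIRST(B) = {ε}.
FOLLOW(S) includes $ since S is the start symbol.
FOLLOW(S): S appears on no right-hand side. Thus FOLLOW(S) = {$}.
FOLLOW(B): in R->c B g, B is followed by g with FIRST {g}. Thus FOLLOW(B) = {g}.
FOLLOW(R): in S->R G, R is followed by G with FIRST {ε}; in S->R G, the suffix after R is nullable, so FOLLOW(R) ⊇ FOLLOW(S) = {$}. Thus FOLLOW(R) = {$}.
FOLLOW(G): in S->R G, the suffix after G is empty, so FOLLOW(G) ⊇ FOLLOW(S) = {$}; in B->G, the suffix after G is empty, so FOLLOW(G) ⊇ FOLLOW(B) = {g}. Thus FOLLOW(G) = {$, g}.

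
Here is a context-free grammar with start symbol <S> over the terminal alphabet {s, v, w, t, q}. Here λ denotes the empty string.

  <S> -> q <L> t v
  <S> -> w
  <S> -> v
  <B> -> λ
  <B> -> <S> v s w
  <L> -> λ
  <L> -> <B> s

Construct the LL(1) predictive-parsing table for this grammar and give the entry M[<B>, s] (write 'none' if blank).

FIRST(<S>): from <S>->q <L> t v we get {q}; from <S>->w we get {w}; from <S>->v we get {v}. So FIRST(<S>) = {q, v, w}.
FIRST(<B>): from <B>->λ we get {λ}; from <B>-><S> v s w we get {q, v, w}. So FIRST(<B>) = {λ, q, v, w}.
FIRST(<L>): from <L>->λ we get {λ}; from <L>-><B> s we get {q, s, v, w}. So FIRST(<L>) = {λ, q, s, v, w}.
FOLLOW(<S>) includes $ since <S> is the start symbol.
FOLLOW(<B>): in <L>-><B> s, <B> is followed by s with FIRST {s}. Thus FOLLOW(<B>) = {s}.
For <B> -> λ: FIRST(λ) = {λ}, so it goes in M[<B>, t] for t ∈ {}; since λ ∈ FIRST, also for every t ∈ FOLLOW(<B>) = {s}.
For <B> -> <S> v s w: FIRST(<S> v s w) = {q, v, w}, so it goes in M[<B>, t] for t ∈ {q, v, w}.

<B> -> λ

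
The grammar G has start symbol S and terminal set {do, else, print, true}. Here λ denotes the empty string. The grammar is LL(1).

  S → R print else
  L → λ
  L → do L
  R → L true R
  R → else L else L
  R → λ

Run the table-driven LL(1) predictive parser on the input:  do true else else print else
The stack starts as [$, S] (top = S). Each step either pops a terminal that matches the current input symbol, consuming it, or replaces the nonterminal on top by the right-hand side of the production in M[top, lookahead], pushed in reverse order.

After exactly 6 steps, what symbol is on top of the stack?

R

step 1: stack=$ S  input=do true else else print else $  — expand S → R print else
step 2: stack=$ else print R  input=do true else else print else $  — expand R → L true R
step 3: stack=$ else print R true L  input=do true else else print else $  — expand L → do L
step 4: stack=$ else print R true L do  input=do true else else print else $  — match do
step 5: stack=$ else print R true L  input=true else else print else $  — expand L → λ
step 6: stack=$ else print R true  input=true else else print else $  — match true
Stack after step 6: $ else print R (top = R).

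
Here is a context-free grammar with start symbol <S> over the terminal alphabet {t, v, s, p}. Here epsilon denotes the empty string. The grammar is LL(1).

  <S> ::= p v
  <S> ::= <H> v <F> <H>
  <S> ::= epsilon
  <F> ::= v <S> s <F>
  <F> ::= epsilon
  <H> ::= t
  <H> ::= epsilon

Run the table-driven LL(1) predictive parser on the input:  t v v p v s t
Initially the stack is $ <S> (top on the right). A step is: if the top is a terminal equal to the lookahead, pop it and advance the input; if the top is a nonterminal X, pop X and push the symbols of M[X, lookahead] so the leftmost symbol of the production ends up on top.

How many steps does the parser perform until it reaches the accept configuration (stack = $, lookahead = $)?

step 1: stack=$ <S>  input=t v v p v s t $  — expand <S> ::= <H> v <F> <H>
step 2: stack=$ <H> <F> v <H>  input=t v v p v s t $  — expand <H> ::= t
step 3: stack=$ <H> <F> v t  input=t v v p v s t $  — match t
step 4: stack=$ <H> <F> v  input=v v p v s t $  — match v
step 5: stack=$ <H> <F>  input=v p v s t $  — expand <F> ::= v <S> s <F>
step 6: stack=$ <H> <F> s <S> v  input=v p v s t $  — match v
step 7: stack=$ <H> <F> s <S>  input=p v s t $  — expand <S> ::= p v
step 8: stack=$ <H> <F> s v p  input=p v s t $  — match p
step 9: stack=$ <H> <F> s v  input=v s t $  — match v
step 10: stack=$ <H> <F> s  input=s t $  — match s
step 11: stack=$ <H> <F>  input=t $  — expand <F> ::= epsilon
step 12: stack=$ <H>  input=t $  — expand <H> ::= t
step 13: stack=$ t  input=t $  — match t
Accept reached after 13 steps.

13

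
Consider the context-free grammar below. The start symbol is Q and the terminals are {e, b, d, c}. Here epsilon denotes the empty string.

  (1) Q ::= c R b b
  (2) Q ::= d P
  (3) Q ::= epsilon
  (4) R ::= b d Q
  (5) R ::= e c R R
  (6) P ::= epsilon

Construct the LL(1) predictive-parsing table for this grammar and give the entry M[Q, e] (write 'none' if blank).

FIRST(Q): from Q::=c R b b we get {c}; from Q::=d P we get {d}; from Q::=epsilon we get {epsilon}. So FIRST(Q) = {epsilon, c, d}.
FIRST(R): from R::=b d Q we get {b}; from R::=e c R R we get {e}. So FIRST(R) = {b, e}.
FIRST(P): from P::=epsilon we get {epsilon}. So FIRST(P) = {epsilon}.
FOLLOW(Q) includes $ since Q is the start symbol.
FOLLOW(R): in Q::=c R b b, R is followed by b b with FIRST {b}; in R::=e c R R (occurrence 1), R is followed by R with FIRST {b, e}; in R::=e c R R (occurrence 2), the suffix after R is empty (adds nothing new). Thus FOLLOW(R) = {b, e}.
FOLLOW(Q): in R::=b d Q, the suffix after Q is empty, so FOLLOW(Q) ⊇ FOLLOW(R) = {b, e}. Thus FOLLOW(Q) = {$, b, e}.
For Q ::= c R b b: FIRST(c R b b) = {c}, so it goes in M[Q, t] for t ∈ {c}.
For Q ::= d P: FIRST(d P) = {d}, so it goes in M[Q, t] for t ∈ {d}.
For Q ::= epsilon: FIRST(epsilon) = {epsilon}, so it goes in M[Q, t] for t ∈ {}; since epsilon ∈ FIRST, also for every t ∈ FOLLOW(Q) = {$, b, e}.

Q ::= epsilon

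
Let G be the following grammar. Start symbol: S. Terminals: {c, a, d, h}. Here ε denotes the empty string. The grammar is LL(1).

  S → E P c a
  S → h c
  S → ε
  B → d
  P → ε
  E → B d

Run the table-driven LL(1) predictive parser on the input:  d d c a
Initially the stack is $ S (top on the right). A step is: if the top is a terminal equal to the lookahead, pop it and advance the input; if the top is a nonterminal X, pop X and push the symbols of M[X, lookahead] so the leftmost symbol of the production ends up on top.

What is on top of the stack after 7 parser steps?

a

step 1: stack=$ S  input=d d c a $  — expand S → E P c a
step 2: stack=$ a c P E  input=d d c a $  — expand E → B d
step 3: stack=$ a c P d B  input=d d c a $  — expand B → d
step 4: stack=$ a c P d d  input=d d c a $  — match d
step 5: stack=$ a c P d  input=d c a $  — match d
step 6: stack=$ a c P  input=c a $  — expand P → ε
step 7: stack=$ a c  input=c a $  — match c
Stack after step 7: $ a (top = a).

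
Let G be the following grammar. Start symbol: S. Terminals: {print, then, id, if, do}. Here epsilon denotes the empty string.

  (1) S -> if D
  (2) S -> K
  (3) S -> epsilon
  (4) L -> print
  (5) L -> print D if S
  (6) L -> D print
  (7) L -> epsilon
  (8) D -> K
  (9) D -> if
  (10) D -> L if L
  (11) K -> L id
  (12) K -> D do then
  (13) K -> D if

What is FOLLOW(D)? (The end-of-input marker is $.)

FIRST(S) = {epsilon, id, if, print}  (via K)
FIRST(L) = {epsilon, id, if, print}  (via D print)
FIRST(D) = {id, if, print}  (via K, L if L)
FIRST(K) = {id, if, print}  (via L id, D do then, D if)
FOLLOW(S) includes $ since S is the start symbol.
FOLLOW(S): in L->print D if S, the suffix after S is empty, so FOLLOW(S) ⊇ FOLLOW(L) = {$, do, id, if, print}. Thus FOLLOW(S) = {$, do, id, if, print}.
FOLLOW(D): in S->if D, the suffix after D is empty, so FOLLOW(D) ⊇ FOLLOW(S) = {$, do, id, if, print}; in L->print D if S, D is followed by if S with FIRST {if}; in L->D print, D is followed by print with FIRST {print}; in K->D do then, D is followed by do then with FIRST {do}; in K->D if, D is followed by if with FIRST {if}. Thus FOLLOW(D) = {$, do, id, if, print}.
FOLLOW(L): in D->L if L (occurrence 1), L is followed by if L with FIRST {if}; in D->L if L (occurrence 2), the suffix after L is empty, so FOLLOW(L) ⊇ FOLLOW(D) = {$, do, id, if, print}; in K->L id, L is followed by id with FIRST {id}. Thus FOLLOW(L) = {$, do, id, if, print}.
FOLLOW(K): in S->K, the suffix after K is empty, so FOLLOW(K) ⊇ FOLLOW(S) = {$, do, id, if, print}; in D->K, the suffix after K is empty, so FOLLOW(K) ⊇ FOLLOW(D) = {$, do, id, if, print}. Thus FOLLOW(K) = {$, do, id, if, print}.

{$, do, id, if, print}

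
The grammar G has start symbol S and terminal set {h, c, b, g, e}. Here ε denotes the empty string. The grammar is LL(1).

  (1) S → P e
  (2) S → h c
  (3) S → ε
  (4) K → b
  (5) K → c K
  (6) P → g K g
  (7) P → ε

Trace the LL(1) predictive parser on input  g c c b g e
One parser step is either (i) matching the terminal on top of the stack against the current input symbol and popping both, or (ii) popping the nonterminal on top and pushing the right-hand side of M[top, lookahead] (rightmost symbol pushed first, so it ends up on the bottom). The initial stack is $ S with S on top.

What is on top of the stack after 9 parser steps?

step 1: stack=$ S  input=g c c b g e $  — expand S → P e
step 2: stack=$ e P  input=g c c b g e $  — expand P → g K g
step 3: stack=$ e g K g  input=g c c b g e $  — match g
step 4: stack=$ e g K  input=c c b g e $  — expand K → c K
step 5: stack=$ e g K c  input=c c b g e $  — match c
step 6: stack=$ e g K  input=c b g e $  — expand K → c K
step 7: stack=$ e g K c  input=c b g e $  — match c
step 8: stack=$ e g K  input=b g e $  — expand K → b
step 9: stack=$ e g b  input=b g e $  — match b
Stack after step 9: $ e g (top = g).

g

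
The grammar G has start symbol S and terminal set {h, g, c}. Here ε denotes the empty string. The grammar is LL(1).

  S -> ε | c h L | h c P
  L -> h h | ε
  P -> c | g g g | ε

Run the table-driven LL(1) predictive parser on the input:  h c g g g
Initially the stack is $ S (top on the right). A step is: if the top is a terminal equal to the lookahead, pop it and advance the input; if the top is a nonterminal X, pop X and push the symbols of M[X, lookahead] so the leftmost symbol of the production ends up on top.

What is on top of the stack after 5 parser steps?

step 1: stack=$ S  input=h c g g g $  — expand S -> h c P
step 2: stack=$ P c h  input=h c g g g $  — match h
step 3: stack=$ P c  input=c g g g $  — match c
step 4: stack=$ P  input=g g g $  — expand P -> g g g
step 5: stack=$ g g g  input=g g g $  — match g
Stack after step 5: $ g g (top = g).

g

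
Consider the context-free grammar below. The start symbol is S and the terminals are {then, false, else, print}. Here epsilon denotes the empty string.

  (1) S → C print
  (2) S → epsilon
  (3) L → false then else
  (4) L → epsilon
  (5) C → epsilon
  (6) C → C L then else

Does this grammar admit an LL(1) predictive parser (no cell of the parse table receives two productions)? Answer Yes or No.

FIRST(S) = {epsilon, false, print, then}
FIRST(L) = {epsilon, false}
FIRST(C) = {epsilon, false, then}
FOLLOW(S) = {$}
FOLLOW(L) = {then}
FOLLOW(C) = {false, print, then}
Cell M[C, false] receives both C → epsilon and C → C L then else — the grammar is not LL(1).

No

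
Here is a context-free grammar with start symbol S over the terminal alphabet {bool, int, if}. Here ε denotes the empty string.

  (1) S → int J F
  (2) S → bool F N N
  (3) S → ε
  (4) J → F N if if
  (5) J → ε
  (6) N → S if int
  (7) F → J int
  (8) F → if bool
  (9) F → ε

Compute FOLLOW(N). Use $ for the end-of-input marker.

{$, bool, if, int}

FIRST(S) = {ε, bool, int}
FIRST(N) = {bool, if, int}  (via S if int)
FIRST(J) = {ε, bool, if, int}  (via F N if if)
FIRST(F) = {ε, bool, if, int}  (via J int)
FOLLOW(S) includes $ since S is the start symbol.
FOLLOW(S): in N→S if int, S is followed by if int with FIRST {if}. Thus FOLLOW(S) = {$, if}.
FOLLOW(J): in S→int J F, J is followed by F with FIRST {ε, bool, if, int}; in S→int J F, the suffix after J is nullable, so FOLLOW(J) ⊇ FOLLOW(S) = {$, if}; in F→J int, J is followed by int with FIRST {int}. Thus FOLLOW(J) = {$, bool, if, int}.
FOLLOW(N): in S→bool F N N (occurrence 1), N is followed by N with FIRST {bool, if, int}; in S→bool F N N (occurrence 2), the suffix after N is empty, so FOLLOW(N) ⊇ FOLLOW(S) = {$, if}; in J→F N if if, N is followed by if if with FIRST {if}. Thus FOLLOW(N) = {$, bool, if, int}.
FOLLOW(F): in S→int J F, the suffix after F is empty, so FOLLOW(F) ⊇ FOLLOW(S) = {$, if}; in S→bool F N N, F is followed by N N with FIRST {bool, if, int}; in J→F N if if, F is followed by N if if with FIRST {bool, if, int}. Thus FOLLOW(F) = {$, bool, if, int}.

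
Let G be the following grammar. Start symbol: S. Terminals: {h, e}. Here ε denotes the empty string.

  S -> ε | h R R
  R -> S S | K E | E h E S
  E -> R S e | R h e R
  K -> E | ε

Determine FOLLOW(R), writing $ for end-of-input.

{$, e, h}

FIRST(S): from S->ε we get {ε}; from S->h R R we get {h}. So FIRST(S) = {ε, h}.
FIRST(R): from R->S S we get {ε, h}; from R->K E we get {e, h}; from R->E h E S we get {e, h}. So FIRST(R) = {ε, e, h}.
FIRST(E): from E->R S e we get {e, h}; from E->R h e R we get {e, h}. So FIRST(E) = {e, h}.
FIRST(K): from K->E we get {e, h}; from K->ε we get {ε}. So FIRST(K) = {ε, e, h}.
FOLLOW(S) includes $ since S is the start symbol.
FOLLOW(K): in R->K E, K is followed by E with FIRST {e, h}. Thus FOLLOW(K) = {e, h}.
FOLLOW(S): in R->S S (occurrence 1), S is followed by S with FIRST {ε, h}; in R->S S (occurrence 1), the suffix after S is nullable, so FOLLOW(S) ⊇ FOLLOW(R) = {$, e, h}; in R->S S (occurrence 2), the suffix after S is empty, so FOLLOW(S) ⊇ FOLLOW(R) = {$, e, h}; in R->E h E S, the suffix after S is empty, so FOLLOW(S) ⊇ FOLLOW(R) = {$, e, h}; in E->R S e, S is followed by e with FIRST {e}. Thus FOLLOW(S) = {$, e, h}.
FOLLOW(R): in S->h R R (occurrence 1), R is followed by R with FIRST {ε, e, h}; in S->h R R (occurrence 1), the suffix after R is nullable, so FOLLOW(R) ⊇ FOLLOW(S) = {$, e, h}; in S->h R R (occurrence 2), the suffix after R is empty, so FOLLOW(R) ⊇ FOLLOW(S) = {$, e, h}; in E->R S e, R is followed by S e with FIRST {e, h}; in E->R h e R (occurrence 1), R is followed by h e R with FIRST {h}; in E->R h e R (occurrence 2), the suffix after R is empty, so FOLLOW(R) ⊇ FOLLOW(E) = {$, e, h}. Thus FOLLOW(R) = {$, e, h}.
FOLLOW(E): in R->K E, the suffix after E is empty, so FOLLOW(E) ⊇ FOLLOW(R) = {$, e, h}; in R->E h E S (occurrence 1), E is followed by h E S with FIRST {h}; in R->E h E S (occurrence 2), E is followed by S with FIRST {ε, h}; in R->E h E S (occurrence 2), the suffix after E is nullable, so FOLLOW(E) ⊇ FOLLOW(R) = {$, e, h}; in K->E, the suffix after E is empty, so FOLLOW(E) ⊇ FOLLOW(K) = {e, h}. Thus FOLLOW(E) = {$, e, h}.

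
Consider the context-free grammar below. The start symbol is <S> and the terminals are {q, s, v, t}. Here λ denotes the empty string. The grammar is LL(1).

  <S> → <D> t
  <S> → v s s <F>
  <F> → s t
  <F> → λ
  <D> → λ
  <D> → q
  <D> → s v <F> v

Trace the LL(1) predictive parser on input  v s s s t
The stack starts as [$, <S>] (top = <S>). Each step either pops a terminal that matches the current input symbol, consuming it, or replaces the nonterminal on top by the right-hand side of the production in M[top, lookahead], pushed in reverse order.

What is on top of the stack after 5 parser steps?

     Stack        Input        Action
  1  $ <S>        v s s s t $  expand <S> → v s s <F>
  2  $ <F> s s v  v s s s t $  match v
  3  $ <F> s s    s s s t $    match s
  4  $ <F> s      s s t $      match s
  5  $ <F>        s t $        expand <F> → s t
Stack after step 5: $ t s (top = s).

s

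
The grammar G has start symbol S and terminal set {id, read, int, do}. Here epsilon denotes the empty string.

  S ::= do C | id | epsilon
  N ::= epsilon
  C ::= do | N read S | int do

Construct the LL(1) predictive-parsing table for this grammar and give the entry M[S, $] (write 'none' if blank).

S ::= epsilon

FIRST(S): from S::=do C we get {do}; from S::=id we get {id}; from S::=epsilon we get {epsilon}. So FIRST(S) = {epsilon, do, id}.
FIRST(N): from N::=epsilon we get {epsilon}. So FIRST(N) = {epsilon}.
FIRST(C): from C::=do we get {do}; from C::=N read S we get {read}; from C::=int do we get {int}. So FIRST(C) = {do, int, read}.
FOLLOW(S) includes $ since S is the start symbol.
FOLLOW(S): in C::=N read S, the suffix after S is empty, so FOLLOW(S) ⊇ FOLLOW(C) = {$}. Thus FOLLOW(S) = {$}.
FOLLOW(C): in S::=do C, the suffix after C is empty, so FOLLOW(C) ⊇ FOLLOW(S) = {$}. Thus FOLLOW(C) = {$}.
For S ::= do C: FIRST(do C) = {do}, so it goes in M[S, t] for t ∈ {do}.
For S ::= id: FIRST(id) = {id}, so it goes in M[S, t] for t ∈ {id}.
For S ::= epsilon: FIRST(epsilon) = {epsilon}, so it goes in M[S, t] for t ∈ {}; since epsilon ∈ FIRST, also for every t ∈ FOLLOW(S) = {$}.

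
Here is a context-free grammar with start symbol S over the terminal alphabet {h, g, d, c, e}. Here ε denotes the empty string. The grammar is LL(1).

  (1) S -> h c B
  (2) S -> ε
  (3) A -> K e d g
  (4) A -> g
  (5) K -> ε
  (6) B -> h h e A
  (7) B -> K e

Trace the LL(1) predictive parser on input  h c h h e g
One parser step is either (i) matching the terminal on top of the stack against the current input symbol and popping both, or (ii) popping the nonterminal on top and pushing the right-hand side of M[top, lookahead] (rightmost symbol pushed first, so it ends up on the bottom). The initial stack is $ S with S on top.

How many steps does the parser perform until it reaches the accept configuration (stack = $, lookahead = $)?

9

     Stack      Input          Action
  1  $ S        h c h h e g $  expand S -> h c B
  2  $ B c h    h c h h e g $  match h
  3  $ B c      c h h e g $    match c
  4  $ B        h h e g $      expand B -> h h e A
  5  $ A e h h  h h e g $      match h
  6  $ A e h    h e g $        match h
  7  $ A e      e g $          match e
  8  $ A        g $            expand A -> g
  9  $ g        g $            match g
Accept reached after 9 steps.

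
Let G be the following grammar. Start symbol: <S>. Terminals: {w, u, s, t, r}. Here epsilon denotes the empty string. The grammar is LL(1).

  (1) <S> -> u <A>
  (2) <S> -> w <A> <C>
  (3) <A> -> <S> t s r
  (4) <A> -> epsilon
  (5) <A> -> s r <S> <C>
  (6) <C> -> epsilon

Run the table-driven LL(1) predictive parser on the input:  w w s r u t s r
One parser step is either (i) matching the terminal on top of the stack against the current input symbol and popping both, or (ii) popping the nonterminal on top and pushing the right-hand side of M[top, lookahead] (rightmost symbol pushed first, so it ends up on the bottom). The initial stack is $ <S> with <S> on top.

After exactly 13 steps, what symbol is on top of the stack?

t

step 1: stack=$ <S>  input=w w s r u t s r $  — expand <S> -> w <A> <C>
step 2: stack=$ <C> <A> w  input=w w s r u t s r $  — match w
step 3: stack=$ <C> <A>  input=w s r u t s r $  — expand <A> -> <S> t s r
step 4: stack=$ <C> r s t <S>  input=w s r u t s r $  — expand <S> -> w <A> <C>
step 5: stack=$ <C> r s t <C> <A> w  input=w s r u t s r $  — match w
step 6: stack=$ <C> r s t <C> <A>  input=s r u t s r $  — expand <A> -> s r <S> <C>
step 7: stack=$ <C> r s t <C> <C> <S> r s  input=s r u t s r $  — match s
step 8: stack=$ <C> r s t <C> <C> <S> r  input=r u t s r $  — match r
step 9: stack=$ <C> r s t <C> <C> <S>  input=u t s r $  — expand <S> -> u <A>
step 10: stack=$ <C> r s t <C> <C> <A> u  input=u t s r $  — match u
step 11: stack=$ <C> r s t <C> <C> <A>  input=t s r $  — expand <A> -> epsilon
step 12: stack=$ <C> r s t <C> <C>  input=t s r $  — expand <C> -> epsilon
step 13: stack=$ <C> r s t <C>  input=t s r $  — expand <C> -> epsilon
Stack after step 13: $ <C> r s t (top = t).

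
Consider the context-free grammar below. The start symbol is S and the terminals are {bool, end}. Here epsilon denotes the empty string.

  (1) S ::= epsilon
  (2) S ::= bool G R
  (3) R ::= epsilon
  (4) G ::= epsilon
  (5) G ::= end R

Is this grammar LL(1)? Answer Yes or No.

FIRST(S) = {epsilon, bool}
FIRST(R) = {epsilon}
FIRST(G) = {epsilon, end}
FOLLOW(S) = {$}
FOLLOW(R) = {$}
FOLLOW(G) = {$}
Each cell of M receives at most one production.

Yes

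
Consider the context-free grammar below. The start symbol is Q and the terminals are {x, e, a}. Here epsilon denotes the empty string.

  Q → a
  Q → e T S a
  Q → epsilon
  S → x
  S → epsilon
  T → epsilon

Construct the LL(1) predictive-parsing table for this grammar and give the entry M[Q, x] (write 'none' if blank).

FIRST(Q) = {epsilon, a, e}
FIRST(S) = {epsilon, x}
FIRST(T) = {epsilon}
FOLLOW(Q) includes $ since Q is the start symbol.
FOLLOW(Q): Q appears on no right-hand side. Thus FOLLOW(Q) = {$}.
For Q → a: FIRST(a) = {a}, so it goes in M[Q, t] for t ∈ {a}.
For Q → e T S a: FIRST(e T S a) = {e}, so it goes in M[Q, t] for t ∈ {e}.
For Q → epsilon: FIRST(epsilon) = {epsilon}, so it goes in M[Q, t] for t ∈ {}; since epsilon ∈ FIRST, also for every t ∈ FOLLOW(Q) = {$}.
None of these place a production in M[Q, x].

none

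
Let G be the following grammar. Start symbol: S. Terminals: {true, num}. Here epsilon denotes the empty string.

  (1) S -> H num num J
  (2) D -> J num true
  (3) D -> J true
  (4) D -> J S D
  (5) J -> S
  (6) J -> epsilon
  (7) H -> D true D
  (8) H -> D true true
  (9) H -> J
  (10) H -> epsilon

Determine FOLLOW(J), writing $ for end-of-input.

{$, num, true}

FIRST(S) = {num, true}  (via H num num J)
FIRST(J) = {epsilon, num, true}  (via S)
FIRST(D) = {num, true}  (via J num true, J true, J S D)
FIRST(H) = {epsilon, num, true}  (via D true D, D true true, J)
FOLLOW(S) includes $ since S is the start symbol.
FOLLOW(H): in S->H num num J, H is followed by num num J with FIRST {num}. Thus FOLLOW(H) = {num}.
FOLLOW(D): in D->J S D, the suffix after D is empty (adds nothing new); in H->D true D (occurrence 1), D is followed by true D with FIRST {true}; in H->D true D (occurrence 2), the suffix after D is empty, so FOLLOW(D) ⊇ FOLLOW(H) = {num}; in H->D true true, D is followed by true true with FIRST {true}. Thus FOLLOW(D) = {num, true}.
FOLLOW(S): in D->J S D, S is followed by D with FIRST {num, true}; in J->S, the suffix after S is empty, so FOLLOW(S) ⊇ FOLLOW(J) = {$, num, true}. Thus FOLLOW(S) = {$, num, true}.
FOLLOW(J): in S->H num num J, the suffix after J is empty, so FOLLOW(J) ⊇ FOLLOW(S) = {$, num, true}; in D->J num true, J is followed by num true with FIRST {num}; in D->J true, J is followed by true with FIRST {true}; in D->J S D, J is followed by S D with FIRST {num, true}; in H->J, the suffix after J is empty, so FOLLOW(J) ⊇ FOLLOW(H) = {num}. Thus FOLLOW(J) = {$, num, true}.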